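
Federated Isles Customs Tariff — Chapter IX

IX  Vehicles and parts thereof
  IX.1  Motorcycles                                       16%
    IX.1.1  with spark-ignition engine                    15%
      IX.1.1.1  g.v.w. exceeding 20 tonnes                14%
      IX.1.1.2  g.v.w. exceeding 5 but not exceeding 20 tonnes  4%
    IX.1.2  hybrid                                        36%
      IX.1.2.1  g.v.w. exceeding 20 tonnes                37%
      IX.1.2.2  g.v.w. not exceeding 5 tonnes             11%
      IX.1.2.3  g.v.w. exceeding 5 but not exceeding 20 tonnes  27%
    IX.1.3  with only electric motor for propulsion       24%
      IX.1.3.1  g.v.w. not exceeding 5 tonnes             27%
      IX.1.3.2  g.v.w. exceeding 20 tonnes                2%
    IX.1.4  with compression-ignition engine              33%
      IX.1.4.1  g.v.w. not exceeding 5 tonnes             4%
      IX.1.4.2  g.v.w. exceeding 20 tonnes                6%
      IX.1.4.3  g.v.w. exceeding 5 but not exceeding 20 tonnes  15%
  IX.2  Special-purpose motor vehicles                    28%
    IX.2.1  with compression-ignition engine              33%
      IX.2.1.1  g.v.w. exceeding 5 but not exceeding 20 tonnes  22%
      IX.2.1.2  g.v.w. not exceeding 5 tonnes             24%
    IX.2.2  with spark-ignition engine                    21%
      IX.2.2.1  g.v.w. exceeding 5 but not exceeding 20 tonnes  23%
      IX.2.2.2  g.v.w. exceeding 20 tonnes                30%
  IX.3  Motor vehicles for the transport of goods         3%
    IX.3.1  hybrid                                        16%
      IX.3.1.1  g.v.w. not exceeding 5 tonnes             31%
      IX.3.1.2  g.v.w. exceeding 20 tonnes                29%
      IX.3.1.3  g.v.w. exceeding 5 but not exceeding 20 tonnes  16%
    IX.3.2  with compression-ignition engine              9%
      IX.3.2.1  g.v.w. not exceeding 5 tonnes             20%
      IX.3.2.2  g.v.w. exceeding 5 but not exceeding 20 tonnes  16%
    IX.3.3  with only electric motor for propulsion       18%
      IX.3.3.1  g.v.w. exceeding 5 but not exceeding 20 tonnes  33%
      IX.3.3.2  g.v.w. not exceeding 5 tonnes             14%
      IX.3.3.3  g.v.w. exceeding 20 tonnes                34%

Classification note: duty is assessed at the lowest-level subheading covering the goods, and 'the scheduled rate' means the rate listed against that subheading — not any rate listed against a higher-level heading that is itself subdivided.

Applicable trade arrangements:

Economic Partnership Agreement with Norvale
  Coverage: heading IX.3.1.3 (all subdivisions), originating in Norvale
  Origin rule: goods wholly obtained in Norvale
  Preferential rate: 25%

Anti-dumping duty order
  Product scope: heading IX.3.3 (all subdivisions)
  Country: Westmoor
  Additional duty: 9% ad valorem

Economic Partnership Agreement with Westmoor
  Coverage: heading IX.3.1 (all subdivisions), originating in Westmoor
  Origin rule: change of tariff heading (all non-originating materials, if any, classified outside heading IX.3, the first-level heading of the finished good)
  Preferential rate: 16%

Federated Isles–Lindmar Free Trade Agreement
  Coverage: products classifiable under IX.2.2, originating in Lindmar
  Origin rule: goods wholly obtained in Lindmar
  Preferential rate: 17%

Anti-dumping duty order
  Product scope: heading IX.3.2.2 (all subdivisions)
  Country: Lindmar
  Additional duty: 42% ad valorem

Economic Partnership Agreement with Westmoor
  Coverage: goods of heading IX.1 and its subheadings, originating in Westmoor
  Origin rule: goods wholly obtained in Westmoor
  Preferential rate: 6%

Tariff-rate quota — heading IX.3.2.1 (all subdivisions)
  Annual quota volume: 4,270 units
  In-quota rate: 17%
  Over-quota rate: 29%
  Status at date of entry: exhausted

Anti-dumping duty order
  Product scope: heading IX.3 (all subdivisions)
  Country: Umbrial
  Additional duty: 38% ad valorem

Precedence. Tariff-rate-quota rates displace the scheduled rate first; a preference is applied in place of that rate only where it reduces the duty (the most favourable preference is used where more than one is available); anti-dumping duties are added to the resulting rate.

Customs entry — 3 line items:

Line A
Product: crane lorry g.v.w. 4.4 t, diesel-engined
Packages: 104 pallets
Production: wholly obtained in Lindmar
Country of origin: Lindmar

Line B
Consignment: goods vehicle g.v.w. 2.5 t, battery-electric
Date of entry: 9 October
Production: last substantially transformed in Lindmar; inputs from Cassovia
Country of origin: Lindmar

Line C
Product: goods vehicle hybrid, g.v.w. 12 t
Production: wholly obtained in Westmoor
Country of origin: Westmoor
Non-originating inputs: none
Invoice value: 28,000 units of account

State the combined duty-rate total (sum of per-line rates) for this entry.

54%

Line A: crane lorry → IX.2; diesel-engined → IX.2.1; g.v.w. 4.4 t → IX.2.1.2. Scheduled 24%. Lindmar agreement on IX.2.2: IX.2.1.2 not covered. → 24%.
Line B: goods vehicle → IX.3; battery-electric → IX.3.3; g.v.w. 2.5 t → IX.3.3.2. Scheduled 14%. Lindmar agreement on IX.2.2: IX.3.3.2 not covered. → 14%.
Line C: goods vehicle → IX.3; hybrid → IX.3.1; g.v.w. 12 t → IX.3.1.3. Scheduled 16%. Westmoor agreement on IX.3.1: CTH met → 16% available; Westmoor agreement on IX.1: IX.3.1.3 not covered; preference 16% not lower than 16% → no reduction. → 16%.
Sum: 24% + 14% + 16% = 54%.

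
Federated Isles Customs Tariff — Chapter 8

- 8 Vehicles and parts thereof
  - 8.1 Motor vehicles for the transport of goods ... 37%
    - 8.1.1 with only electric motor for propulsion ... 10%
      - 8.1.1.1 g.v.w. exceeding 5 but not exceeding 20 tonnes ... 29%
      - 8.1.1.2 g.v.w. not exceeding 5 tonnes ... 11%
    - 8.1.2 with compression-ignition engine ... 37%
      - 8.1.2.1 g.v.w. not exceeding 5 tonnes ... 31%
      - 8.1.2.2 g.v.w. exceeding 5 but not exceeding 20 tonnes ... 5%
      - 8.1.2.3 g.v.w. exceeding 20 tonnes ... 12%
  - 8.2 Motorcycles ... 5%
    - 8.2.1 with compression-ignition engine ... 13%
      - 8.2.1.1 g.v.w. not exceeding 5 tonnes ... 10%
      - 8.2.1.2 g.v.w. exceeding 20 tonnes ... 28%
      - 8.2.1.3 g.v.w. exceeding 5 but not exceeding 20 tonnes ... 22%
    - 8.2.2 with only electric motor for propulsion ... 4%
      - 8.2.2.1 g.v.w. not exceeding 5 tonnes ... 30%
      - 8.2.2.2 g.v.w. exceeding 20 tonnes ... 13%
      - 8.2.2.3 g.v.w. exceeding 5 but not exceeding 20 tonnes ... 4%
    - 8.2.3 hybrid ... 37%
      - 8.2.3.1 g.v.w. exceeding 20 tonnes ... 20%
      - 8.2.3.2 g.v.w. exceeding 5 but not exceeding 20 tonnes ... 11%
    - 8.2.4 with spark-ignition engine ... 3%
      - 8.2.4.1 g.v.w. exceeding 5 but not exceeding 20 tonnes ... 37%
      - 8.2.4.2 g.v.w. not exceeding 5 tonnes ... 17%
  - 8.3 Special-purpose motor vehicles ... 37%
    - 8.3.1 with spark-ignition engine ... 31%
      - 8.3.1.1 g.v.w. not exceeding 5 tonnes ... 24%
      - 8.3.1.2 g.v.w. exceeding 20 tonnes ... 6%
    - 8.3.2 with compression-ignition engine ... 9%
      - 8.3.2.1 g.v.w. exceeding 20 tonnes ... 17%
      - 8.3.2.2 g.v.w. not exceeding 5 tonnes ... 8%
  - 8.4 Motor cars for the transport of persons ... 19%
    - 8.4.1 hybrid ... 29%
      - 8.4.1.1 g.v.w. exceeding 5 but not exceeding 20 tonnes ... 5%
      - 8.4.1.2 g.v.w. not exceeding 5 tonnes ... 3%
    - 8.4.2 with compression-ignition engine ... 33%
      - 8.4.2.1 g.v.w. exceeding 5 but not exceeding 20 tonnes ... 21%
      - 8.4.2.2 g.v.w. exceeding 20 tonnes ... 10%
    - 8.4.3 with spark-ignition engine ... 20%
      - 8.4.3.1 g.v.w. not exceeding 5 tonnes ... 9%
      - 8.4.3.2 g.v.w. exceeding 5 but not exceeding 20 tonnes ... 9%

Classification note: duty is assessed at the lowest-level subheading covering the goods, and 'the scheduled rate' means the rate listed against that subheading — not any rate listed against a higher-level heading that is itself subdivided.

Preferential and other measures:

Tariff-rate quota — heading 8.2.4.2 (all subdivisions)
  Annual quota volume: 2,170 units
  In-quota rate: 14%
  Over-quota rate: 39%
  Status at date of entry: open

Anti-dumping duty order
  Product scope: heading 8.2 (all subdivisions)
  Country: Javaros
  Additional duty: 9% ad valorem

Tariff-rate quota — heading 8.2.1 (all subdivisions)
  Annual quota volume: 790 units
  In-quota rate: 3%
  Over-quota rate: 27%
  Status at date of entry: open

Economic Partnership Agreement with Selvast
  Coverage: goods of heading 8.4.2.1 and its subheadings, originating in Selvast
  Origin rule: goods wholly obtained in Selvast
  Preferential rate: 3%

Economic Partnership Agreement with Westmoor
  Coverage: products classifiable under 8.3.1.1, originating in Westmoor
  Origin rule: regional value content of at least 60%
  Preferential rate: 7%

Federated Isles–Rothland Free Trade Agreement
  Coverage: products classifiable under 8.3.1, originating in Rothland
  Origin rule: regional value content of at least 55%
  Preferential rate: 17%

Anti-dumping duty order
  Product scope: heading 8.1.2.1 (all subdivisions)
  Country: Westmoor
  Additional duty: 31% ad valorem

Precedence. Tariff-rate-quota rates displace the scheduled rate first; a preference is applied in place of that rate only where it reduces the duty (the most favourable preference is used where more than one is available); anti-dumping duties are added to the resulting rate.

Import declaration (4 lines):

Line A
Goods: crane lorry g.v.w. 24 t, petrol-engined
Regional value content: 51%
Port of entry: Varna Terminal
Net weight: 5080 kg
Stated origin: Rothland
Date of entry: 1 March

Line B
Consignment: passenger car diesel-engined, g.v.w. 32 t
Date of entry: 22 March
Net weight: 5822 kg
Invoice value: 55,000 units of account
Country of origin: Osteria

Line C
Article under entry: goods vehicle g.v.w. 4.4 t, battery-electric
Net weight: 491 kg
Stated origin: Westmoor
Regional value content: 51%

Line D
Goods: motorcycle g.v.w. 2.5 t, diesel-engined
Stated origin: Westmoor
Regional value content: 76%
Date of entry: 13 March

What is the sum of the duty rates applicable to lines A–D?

Line A: crane lorry → 8.3; petrol-engined → 8.3.1; g.v.w. 24 t → 8.3.1.2. Scheduled 6%. Rothland agreement on 8.3.1: RVC < 55%. → 6%.
Line B: passenger car → 8.4; diesel-engined → 8.4.2; g.v.w. 32 t → 8.4.2.2. Scheduled 10%. No special measure applies. → 10%.
Line C: goods vehicle → 8.1; battery-electric → 8.1.1; g.v.w. 4.4 t → 8.1.1.2. Scheduled 11%. Westmoor agreement on 8.3.1.1: 8.1.1.2 not covered. → 11%.
Line D: motorcycle → 8.2; diesel-engined → 8.2.1; g.v.w. 2.5 t → 8.2.1.1. Scheduled 10%. quota on 8.2.1 open → in-quota 3%; Westmoor agreement on 8.3.1.1: 8.2.1.1 not covered. → 3%.
Sum: 6% + 10% + 11% + 3% = 30%.

30%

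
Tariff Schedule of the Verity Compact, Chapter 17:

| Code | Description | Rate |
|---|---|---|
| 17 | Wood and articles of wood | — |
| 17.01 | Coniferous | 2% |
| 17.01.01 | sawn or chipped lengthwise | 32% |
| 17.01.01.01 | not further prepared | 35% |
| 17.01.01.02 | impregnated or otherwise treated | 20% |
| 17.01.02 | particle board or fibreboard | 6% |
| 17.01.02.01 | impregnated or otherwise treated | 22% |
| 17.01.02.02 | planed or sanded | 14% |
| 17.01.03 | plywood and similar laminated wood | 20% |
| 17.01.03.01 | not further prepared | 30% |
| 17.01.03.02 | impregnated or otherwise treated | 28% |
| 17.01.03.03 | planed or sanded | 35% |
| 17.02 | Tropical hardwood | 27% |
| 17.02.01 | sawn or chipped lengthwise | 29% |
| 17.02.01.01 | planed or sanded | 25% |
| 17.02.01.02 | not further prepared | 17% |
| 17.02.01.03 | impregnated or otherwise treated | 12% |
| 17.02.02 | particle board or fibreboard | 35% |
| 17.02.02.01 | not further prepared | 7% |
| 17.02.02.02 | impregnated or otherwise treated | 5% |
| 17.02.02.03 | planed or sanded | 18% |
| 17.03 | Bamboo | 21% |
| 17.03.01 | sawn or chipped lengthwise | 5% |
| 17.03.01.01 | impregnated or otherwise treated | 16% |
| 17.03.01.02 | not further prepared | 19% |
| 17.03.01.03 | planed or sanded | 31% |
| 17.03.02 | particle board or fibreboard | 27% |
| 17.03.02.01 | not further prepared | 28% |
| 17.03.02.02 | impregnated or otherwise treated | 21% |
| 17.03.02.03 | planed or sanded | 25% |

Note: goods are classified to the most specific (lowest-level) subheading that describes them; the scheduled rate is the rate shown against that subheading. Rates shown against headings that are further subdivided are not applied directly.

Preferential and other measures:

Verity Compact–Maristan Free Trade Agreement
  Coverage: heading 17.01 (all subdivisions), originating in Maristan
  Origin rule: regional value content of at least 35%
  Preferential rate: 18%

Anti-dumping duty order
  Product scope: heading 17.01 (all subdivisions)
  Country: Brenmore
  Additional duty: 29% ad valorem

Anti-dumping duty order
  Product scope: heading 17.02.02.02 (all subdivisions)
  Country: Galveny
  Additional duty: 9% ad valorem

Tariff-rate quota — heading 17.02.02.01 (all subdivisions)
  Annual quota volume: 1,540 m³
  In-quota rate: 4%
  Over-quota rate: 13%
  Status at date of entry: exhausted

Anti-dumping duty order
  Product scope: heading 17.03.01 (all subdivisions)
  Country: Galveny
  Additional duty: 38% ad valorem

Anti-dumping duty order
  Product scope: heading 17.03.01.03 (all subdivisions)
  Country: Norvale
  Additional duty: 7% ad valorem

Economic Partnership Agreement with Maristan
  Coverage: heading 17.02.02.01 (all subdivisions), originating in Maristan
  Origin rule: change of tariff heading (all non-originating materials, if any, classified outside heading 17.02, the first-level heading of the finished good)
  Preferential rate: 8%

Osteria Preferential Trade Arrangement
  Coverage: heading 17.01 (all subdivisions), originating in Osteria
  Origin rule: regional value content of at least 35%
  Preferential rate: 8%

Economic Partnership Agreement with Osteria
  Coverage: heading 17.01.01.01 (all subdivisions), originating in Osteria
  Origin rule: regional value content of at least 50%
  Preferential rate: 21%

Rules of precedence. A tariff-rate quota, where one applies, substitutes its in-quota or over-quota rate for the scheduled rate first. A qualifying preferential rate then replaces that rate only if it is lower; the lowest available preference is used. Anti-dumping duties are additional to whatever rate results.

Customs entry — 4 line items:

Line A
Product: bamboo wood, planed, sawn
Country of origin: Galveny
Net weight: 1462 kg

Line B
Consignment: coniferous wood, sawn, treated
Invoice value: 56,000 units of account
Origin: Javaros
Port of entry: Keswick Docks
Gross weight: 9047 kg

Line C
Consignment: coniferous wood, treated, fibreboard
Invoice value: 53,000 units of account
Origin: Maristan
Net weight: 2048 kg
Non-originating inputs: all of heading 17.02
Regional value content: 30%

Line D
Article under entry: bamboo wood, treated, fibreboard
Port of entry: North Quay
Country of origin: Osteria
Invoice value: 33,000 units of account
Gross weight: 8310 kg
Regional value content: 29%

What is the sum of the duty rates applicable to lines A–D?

132%

Line A: bamboo → 17.03; sawn → 17.03.01; planed → 17.03.01.03. Scheduled 31%. anti-dumping (Galveny, 17.03.01): +38%; total 31% + 38% = 69%. → 69%.
Line B: coniferous → 17.01; sawn → 17.01.01; treated → 17.01.01.02. Scheduled 20%. No special measure applies. → 20%.
Line C: coniferous → 17.01; fibreboard → 17.01.02; treated → 17.01.02.01. Scheduled 22%. Maristan agreement on 17.01: RVC < 35%; Maristan agreement on 17.02.02.01: 17.01.02.01 not covered. → 22%.
Line D: bamboo → 17.03; fibreboard → 17.03.02; treated → 17.03.02.02. Scheduled 21%. Osteria agreement on 17.01: 17.03.02.02 not covered; Osteria agreement on 17.01.01.01: 17.03.02.02 not covered. → 21%.
Sum: 69% + 20% + 22% + 21% = 132%.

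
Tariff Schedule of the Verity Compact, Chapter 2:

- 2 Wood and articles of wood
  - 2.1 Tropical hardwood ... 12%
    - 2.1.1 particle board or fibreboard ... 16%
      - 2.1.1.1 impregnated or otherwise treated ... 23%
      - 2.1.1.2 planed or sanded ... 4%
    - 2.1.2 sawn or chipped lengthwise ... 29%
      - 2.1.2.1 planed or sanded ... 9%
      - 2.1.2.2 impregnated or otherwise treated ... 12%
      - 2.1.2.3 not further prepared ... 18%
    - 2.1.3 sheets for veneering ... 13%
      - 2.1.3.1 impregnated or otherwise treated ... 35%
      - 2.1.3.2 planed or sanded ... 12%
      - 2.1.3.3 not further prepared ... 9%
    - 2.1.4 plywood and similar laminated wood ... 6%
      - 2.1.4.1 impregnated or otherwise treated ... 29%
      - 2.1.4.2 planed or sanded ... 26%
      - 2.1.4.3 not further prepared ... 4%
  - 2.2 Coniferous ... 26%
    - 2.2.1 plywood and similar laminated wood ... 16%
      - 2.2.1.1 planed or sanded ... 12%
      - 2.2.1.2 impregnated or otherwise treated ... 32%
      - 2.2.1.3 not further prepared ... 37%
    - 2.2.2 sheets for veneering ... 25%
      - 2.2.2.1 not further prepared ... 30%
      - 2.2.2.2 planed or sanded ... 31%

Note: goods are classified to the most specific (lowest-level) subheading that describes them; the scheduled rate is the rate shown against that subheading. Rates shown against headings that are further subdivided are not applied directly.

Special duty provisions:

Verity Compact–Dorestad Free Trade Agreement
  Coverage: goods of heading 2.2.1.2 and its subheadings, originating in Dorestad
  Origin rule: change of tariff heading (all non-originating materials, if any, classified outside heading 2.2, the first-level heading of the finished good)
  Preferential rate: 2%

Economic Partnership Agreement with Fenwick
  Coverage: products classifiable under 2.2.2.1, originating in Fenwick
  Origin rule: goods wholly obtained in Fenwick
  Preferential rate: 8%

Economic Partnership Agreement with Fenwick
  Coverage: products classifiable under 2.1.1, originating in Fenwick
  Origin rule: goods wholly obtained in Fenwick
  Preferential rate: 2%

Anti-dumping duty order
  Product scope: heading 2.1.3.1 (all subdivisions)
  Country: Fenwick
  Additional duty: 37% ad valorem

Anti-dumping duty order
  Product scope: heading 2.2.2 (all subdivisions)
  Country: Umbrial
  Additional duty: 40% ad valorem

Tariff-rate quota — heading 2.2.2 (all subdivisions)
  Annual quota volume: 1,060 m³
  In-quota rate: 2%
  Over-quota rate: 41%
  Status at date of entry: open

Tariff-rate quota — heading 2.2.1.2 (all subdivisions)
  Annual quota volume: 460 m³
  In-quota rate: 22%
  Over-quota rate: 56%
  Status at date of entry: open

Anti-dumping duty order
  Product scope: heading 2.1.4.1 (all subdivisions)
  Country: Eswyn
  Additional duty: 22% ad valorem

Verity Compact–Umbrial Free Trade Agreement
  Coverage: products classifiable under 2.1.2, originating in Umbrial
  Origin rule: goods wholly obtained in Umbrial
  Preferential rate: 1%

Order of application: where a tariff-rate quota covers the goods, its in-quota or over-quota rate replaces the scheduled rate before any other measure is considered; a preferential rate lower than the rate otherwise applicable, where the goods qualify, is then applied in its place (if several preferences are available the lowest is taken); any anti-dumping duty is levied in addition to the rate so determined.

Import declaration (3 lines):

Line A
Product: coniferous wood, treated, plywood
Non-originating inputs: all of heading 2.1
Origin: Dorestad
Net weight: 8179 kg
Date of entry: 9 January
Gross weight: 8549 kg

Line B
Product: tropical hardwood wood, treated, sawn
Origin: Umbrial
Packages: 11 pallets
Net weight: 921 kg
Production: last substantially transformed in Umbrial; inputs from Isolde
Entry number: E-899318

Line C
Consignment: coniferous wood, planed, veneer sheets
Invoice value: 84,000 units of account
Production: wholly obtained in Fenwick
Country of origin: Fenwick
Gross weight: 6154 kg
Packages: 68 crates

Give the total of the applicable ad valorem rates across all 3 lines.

16%

Line A: coniferous → 2.2; plywood → 2.2.1; treated → 2.2.1.2. Scheduled 32%. quota on 2.2.1.2 open → in-quota 22%; Dorestad agreement on 2.2.1.2: CTH met → 2% available; preferential 2%. → 2%.
Line B: tropical hardwood → 2.1; sawn → 2.1.2; treated → 2.1.2.2. Scheduled 12%. Umbrial agreement on 2.1.2: not wholly obtained. → 12%.
Line C: coniferous → 2.2; veneer sheets → 2.2.2; planed → 2.2.2.2. Scheduled 31%. quota on 2.2.2 open → in-quota 2%; Fenwick agreement on 2.2.2.1: 2.2.2.2 not covered; Fenwick agreement on 2.1.1: 2.2.2.2 not covered. → 2%.
Sum: 2% + 12% + 2% = 16%.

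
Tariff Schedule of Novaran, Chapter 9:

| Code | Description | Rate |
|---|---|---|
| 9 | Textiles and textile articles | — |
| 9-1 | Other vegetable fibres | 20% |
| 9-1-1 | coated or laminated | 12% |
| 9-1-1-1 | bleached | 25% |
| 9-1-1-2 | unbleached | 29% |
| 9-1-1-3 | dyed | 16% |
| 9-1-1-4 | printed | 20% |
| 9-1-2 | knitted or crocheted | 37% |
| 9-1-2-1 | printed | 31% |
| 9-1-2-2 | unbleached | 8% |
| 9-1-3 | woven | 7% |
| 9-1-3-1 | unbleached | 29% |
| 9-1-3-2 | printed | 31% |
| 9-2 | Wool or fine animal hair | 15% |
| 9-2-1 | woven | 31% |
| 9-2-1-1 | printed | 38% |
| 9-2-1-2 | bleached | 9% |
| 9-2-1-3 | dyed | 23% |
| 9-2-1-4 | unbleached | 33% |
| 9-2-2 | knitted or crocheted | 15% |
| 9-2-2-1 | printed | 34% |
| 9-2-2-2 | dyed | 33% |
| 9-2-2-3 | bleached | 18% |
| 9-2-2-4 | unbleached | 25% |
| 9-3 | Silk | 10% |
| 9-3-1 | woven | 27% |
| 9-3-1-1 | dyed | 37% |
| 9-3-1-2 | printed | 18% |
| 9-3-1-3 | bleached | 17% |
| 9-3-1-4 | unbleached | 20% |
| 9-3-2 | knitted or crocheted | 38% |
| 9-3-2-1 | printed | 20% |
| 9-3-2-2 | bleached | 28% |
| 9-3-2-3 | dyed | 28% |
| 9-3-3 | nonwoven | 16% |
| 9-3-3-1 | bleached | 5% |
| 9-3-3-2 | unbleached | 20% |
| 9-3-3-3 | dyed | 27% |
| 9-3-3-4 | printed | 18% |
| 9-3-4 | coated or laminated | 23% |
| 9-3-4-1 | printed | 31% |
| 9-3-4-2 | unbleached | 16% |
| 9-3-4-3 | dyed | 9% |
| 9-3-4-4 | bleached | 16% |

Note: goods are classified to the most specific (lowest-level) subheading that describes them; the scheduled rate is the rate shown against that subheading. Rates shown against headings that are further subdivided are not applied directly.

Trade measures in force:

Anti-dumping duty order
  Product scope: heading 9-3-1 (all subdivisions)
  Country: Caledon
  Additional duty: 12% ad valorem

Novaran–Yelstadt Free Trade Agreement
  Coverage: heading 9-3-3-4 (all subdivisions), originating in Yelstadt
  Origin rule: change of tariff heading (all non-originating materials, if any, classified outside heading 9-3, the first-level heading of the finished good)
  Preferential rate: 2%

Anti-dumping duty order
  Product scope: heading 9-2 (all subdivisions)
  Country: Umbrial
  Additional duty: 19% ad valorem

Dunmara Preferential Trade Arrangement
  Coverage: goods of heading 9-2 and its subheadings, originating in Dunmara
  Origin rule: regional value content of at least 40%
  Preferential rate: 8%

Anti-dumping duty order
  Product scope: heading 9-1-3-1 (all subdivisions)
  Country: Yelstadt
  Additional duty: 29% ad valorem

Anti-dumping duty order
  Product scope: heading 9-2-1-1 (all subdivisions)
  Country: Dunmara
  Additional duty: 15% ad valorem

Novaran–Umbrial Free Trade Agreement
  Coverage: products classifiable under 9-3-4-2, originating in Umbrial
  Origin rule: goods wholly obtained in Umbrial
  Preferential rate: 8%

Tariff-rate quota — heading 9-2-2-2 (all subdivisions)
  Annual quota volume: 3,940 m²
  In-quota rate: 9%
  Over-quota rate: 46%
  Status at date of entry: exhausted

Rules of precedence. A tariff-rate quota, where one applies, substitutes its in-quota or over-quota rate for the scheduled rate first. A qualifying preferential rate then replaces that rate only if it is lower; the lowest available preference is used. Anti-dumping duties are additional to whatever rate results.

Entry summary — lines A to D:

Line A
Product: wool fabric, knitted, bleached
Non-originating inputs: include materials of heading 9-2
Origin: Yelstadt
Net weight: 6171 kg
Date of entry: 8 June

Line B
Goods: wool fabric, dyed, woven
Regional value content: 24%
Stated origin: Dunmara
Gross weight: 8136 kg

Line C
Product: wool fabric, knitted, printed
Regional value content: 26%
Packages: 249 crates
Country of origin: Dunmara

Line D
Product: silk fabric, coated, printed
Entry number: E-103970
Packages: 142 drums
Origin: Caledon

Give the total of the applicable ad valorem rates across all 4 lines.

Line A: wool → 9-2; knitted → 9-2-2; bleached → 9-2-2-3. Scheduled 18%. Yelstadt agreement on 9-3-3-4: 9-2-2-3 not covered. → 18%.
Line B: wool → 9-2; woven → 9-2-1; dyed → 9-2-1-3. Scheduled 23%. Dunmara agreement on 9-2: RVC < 40%. → 23%.
Line C: wool → 9-2; knitted → 9-2-2; printed → 9-2-2-1. Scheduled 34%. Dunmara agreement on 9-2: RVC < 40%. → 34%.
Line D: silk → 9-3; coated → 9-3-4; printed → 9-3-4-1. Scheduled 31%. No special measure applies. → 31%.
Sum: 18% + 23% + 34% + 31% = 106%.

106%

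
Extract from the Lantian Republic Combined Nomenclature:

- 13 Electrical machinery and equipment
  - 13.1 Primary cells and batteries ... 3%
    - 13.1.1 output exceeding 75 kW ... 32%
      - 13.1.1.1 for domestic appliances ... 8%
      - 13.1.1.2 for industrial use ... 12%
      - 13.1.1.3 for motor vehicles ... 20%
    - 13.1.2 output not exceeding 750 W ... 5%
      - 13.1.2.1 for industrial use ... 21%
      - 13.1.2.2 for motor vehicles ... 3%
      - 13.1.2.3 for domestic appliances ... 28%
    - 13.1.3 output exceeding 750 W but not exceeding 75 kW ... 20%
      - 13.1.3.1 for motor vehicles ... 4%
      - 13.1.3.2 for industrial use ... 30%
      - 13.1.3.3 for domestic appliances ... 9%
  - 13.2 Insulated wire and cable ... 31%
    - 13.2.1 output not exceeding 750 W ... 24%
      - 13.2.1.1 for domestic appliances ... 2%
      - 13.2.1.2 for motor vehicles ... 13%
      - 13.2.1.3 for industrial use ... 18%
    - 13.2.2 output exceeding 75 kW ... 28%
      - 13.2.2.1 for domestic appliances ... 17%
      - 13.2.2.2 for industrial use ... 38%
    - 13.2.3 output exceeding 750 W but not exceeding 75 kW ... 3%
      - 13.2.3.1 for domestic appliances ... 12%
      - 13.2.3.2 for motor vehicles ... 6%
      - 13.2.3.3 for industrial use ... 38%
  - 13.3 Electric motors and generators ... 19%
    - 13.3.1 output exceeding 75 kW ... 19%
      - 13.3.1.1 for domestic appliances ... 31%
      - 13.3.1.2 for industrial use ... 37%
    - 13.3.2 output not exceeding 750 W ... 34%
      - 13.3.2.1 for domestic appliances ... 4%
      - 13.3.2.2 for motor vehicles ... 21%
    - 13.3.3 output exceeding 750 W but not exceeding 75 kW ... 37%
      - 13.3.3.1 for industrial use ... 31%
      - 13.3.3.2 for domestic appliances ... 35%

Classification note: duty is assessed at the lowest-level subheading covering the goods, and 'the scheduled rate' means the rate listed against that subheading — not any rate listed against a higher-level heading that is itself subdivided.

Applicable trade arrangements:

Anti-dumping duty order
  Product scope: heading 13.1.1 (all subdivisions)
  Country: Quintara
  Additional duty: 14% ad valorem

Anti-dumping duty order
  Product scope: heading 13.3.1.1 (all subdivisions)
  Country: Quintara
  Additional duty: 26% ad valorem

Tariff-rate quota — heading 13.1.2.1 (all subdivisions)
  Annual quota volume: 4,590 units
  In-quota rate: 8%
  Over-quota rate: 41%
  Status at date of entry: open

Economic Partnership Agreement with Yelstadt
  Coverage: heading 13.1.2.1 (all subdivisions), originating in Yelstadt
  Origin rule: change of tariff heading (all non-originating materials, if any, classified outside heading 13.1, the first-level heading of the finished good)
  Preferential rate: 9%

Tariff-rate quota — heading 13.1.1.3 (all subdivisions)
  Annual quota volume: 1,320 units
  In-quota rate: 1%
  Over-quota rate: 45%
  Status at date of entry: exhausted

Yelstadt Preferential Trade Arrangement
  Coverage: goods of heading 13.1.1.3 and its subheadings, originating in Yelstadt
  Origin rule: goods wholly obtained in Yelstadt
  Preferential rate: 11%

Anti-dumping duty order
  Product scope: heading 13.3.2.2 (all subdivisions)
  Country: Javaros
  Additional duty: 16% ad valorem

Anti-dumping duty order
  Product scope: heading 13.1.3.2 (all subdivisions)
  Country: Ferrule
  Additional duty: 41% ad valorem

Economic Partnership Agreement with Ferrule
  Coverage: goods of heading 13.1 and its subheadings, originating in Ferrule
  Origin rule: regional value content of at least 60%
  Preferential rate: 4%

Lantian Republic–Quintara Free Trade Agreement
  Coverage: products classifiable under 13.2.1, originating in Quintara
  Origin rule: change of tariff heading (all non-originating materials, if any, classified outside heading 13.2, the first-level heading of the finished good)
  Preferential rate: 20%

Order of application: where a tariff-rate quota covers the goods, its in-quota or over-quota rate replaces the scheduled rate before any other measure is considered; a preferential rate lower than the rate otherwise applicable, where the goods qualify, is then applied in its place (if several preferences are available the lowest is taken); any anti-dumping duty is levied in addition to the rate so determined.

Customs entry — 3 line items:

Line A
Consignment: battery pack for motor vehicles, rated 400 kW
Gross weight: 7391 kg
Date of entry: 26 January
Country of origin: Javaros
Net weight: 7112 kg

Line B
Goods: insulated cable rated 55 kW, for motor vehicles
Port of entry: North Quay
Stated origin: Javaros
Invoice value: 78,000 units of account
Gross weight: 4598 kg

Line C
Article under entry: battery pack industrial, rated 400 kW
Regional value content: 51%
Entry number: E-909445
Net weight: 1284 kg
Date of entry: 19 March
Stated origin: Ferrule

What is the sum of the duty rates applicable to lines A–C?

Line A: battery pack → 13.1; rated 400 kW → 13.1.1; for motor vehicles → 13.1.1.3. Scheduled 20%. quota on 13.1.1.3 exhausted → over-quota 45%. → 45%.
Line B: insulated cable → 13.2; rated 55 kW → 13.2.3; for motor vehicles → 13.2.3.2. Scheduled 6%. No special measure applies. → 6%.
Line C: battery pack → 13.1; rated 400 kW → 13.1.1; industrial → 13.1.1.2. Scheduled 12%. Ferrule agreement on 13.1: RVC < 60%. → 12%.
Sum: 45% + 6% + 12% = 63%.

63%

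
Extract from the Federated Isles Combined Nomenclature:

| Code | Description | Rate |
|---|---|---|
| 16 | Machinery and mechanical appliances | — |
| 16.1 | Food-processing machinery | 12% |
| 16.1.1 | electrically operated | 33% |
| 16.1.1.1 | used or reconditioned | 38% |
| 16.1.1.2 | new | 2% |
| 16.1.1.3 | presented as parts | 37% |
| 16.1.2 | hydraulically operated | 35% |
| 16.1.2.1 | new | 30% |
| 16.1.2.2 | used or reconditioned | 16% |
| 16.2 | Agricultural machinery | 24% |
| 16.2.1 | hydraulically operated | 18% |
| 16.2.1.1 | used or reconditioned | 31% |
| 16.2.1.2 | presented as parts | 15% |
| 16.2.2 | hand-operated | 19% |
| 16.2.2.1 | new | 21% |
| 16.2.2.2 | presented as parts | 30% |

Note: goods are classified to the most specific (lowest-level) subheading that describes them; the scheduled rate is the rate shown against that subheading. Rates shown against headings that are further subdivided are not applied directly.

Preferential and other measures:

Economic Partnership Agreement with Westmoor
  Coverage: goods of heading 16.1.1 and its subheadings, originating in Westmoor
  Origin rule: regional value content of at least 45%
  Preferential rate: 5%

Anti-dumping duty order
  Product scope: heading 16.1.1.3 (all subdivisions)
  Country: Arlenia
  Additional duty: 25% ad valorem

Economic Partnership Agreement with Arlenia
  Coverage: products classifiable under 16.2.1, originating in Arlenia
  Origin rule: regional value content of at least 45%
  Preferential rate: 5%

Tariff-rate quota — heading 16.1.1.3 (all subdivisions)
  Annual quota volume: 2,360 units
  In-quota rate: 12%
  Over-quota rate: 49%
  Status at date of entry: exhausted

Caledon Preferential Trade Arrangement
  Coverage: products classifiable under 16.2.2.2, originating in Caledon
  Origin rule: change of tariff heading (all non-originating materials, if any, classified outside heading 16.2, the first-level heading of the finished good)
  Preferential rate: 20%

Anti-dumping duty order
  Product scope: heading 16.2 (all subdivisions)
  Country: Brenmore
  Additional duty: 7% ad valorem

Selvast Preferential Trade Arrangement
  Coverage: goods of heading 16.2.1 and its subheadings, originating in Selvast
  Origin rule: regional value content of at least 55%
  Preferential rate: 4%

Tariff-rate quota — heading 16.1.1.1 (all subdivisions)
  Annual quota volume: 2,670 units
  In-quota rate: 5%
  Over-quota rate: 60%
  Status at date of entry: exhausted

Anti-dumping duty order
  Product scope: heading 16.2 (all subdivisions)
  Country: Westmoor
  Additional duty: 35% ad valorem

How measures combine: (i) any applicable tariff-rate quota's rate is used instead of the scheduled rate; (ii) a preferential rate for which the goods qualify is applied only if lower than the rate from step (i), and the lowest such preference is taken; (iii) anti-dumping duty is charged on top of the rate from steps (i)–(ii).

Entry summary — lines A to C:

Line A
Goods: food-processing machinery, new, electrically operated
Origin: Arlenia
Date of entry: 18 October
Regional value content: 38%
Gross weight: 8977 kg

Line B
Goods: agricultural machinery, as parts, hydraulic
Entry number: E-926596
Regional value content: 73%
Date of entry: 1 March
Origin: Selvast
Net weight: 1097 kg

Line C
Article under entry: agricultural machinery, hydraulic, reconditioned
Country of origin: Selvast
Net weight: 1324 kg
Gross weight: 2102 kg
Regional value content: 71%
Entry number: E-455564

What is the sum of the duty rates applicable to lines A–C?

Line A: food-processing → 16.1; electrically operated → 16.1.1; new → 16.1.1.2. Scheduled 2%. Arlenia agreement on 16.2.1: 16.1.1.2 not covered. → 2%.
Line B: agricultural → 16.2; hydraulic → 16.2.1; as parts → 16.2.1.2. Scheduled 15%. Selvast agreement on 16.2.1: RVC ≥ 55% → 4% available; preferential 4%. → 4%.
Line C: agricultural → 16.2; hydraulic → 16.2.1; reconditioned → 16.2.1.1. Scheduled 31%. Selvast agreement on 16.2.1: RVC ≥ 55% → 4% available; preferential 4%. → 4%.
Sum: 2% + 4% + 4% = 10%.

10%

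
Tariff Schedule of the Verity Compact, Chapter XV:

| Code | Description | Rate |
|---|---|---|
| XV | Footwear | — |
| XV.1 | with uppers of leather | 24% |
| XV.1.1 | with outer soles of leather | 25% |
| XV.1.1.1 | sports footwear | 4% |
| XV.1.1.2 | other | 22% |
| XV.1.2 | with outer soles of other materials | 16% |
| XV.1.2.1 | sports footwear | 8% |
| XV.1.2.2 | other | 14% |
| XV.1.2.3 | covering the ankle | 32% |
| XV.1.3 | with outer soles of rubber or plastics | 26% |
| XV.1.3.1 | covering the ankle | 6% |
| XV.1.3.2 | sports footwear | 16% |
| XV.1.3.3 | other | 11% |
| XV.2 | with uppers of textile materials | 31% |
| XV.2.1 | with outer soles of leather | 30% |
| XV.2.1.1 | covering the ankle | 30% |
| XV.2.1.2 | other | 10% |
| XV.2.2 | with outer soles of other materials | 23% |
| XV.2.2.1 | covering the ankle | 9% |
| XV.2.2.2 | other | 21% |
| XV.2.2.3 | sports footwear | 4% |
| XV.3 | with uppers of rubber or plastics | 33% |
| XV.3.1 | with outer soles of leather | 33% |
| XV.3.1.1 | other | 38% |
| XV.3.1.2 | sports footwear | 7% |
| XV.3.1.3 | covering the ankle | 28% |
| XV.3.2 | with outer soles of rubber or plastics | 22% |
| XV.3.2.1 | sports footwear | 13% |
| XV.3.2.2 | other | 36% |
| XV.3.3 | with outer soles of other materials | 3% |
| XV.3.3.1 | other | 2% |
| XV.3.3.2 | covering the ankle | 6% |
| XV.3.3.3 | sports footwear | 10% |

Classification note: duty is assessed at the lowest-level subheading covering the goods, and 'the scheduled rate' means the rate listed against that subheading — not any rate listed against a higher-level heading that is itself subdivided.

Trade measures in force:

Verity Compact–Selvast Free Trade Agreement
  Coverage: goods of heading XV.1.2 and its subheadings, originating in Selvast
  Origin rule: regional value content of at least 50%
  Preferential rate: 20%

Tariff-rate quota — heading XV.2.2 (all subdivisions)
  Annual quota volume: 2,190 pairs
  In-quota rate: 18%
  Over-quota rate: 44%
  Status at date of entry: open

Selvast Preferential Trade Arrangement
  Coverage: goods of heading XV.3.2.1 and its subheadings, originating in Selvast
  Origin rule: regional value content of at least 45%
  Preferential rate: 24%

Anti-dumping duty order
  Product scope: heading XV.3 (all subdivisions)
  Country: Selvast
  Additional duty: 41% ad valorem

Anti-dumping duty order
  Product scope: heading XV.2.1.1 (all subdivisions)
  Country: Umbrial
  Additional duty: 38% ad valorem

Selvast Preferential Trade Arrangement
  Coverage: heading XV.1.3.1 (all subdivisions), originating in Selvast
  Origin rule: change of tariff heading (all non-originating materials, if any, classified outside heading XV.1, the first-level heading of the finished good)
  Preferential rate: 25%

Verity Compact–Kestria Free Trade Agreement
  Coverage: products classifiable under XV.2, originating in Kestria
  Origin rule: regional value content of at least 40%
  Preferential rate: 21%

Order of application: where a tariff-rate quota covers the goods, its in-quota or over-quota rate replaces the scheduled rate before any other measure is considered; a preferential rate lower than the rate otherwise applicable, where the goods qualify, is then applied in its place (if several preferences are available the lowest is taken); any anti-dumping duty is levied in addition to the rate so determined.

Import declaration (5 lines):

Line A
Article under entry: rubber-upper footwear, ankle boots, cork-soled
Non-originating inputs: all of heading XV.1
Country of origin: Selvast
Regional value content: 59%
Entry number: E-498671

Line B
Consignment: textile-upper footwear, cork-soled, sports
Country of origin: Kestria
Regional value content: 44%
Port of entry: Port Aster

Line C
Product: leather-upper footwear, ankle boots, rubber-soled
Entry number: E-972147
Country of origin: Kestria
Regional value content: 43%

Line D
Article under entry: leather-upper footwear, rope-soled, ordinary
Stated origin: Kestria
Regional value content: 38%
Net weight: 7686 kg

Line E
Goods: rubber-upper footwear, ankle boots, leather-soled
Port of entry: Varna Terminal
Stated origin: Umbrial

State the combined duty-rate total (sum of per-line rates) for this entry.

Line A: rubber-upper → XV.3; cork-soled → XV.3.3; ankle boots → XV.3.3.2. Scheduled 6%. Selvast agreement on XV.1.2: XV.3.3.2 not covered; Selvast agreement on XV.3.2.1: XV.3.3.2 not covered; Selvast agreement on XV.1.3.1: XV.3.3.2 not covered; anti-dumping (Selvast, XV.3): +41%; total 6% + 41% = 47%. → 47%.
Line B: textile-upper → XV.2; cork-soled → XV.2.2; sports → XV.2.2.3. Scheduled 4%. quota on XV.2.2 open → in-quota 18%; Kestria agreement on XV.2: RVC ≥ 40% → 21% available; preference 21% not lower than 18% → no reduction. → 18%.
Line C: leather-upper → XV.1; rubber-soled → XV.1.3; ankle boots → XV.1.3.1. Scheduled 6%. Kestria agreement on XV.2: XV.1.3.1 not covered. → 6%.
Line D: leather-upper → XV.1; rope-soled → XV.1.2; ordinary → XV.1.2.2. Scheduled 14%. Kestria agreement on XV.2: XV.1.2.2 not covered. → 14%.
Line E: rubber-upper → XV.3; leather-soled → XV.3.1; ankle boots → XV.3.1.3. Scheduled 28%. No special measure applies. → 28%.
Sum: 47% + 18% + 6% + 14% + 28% = 113%.

113%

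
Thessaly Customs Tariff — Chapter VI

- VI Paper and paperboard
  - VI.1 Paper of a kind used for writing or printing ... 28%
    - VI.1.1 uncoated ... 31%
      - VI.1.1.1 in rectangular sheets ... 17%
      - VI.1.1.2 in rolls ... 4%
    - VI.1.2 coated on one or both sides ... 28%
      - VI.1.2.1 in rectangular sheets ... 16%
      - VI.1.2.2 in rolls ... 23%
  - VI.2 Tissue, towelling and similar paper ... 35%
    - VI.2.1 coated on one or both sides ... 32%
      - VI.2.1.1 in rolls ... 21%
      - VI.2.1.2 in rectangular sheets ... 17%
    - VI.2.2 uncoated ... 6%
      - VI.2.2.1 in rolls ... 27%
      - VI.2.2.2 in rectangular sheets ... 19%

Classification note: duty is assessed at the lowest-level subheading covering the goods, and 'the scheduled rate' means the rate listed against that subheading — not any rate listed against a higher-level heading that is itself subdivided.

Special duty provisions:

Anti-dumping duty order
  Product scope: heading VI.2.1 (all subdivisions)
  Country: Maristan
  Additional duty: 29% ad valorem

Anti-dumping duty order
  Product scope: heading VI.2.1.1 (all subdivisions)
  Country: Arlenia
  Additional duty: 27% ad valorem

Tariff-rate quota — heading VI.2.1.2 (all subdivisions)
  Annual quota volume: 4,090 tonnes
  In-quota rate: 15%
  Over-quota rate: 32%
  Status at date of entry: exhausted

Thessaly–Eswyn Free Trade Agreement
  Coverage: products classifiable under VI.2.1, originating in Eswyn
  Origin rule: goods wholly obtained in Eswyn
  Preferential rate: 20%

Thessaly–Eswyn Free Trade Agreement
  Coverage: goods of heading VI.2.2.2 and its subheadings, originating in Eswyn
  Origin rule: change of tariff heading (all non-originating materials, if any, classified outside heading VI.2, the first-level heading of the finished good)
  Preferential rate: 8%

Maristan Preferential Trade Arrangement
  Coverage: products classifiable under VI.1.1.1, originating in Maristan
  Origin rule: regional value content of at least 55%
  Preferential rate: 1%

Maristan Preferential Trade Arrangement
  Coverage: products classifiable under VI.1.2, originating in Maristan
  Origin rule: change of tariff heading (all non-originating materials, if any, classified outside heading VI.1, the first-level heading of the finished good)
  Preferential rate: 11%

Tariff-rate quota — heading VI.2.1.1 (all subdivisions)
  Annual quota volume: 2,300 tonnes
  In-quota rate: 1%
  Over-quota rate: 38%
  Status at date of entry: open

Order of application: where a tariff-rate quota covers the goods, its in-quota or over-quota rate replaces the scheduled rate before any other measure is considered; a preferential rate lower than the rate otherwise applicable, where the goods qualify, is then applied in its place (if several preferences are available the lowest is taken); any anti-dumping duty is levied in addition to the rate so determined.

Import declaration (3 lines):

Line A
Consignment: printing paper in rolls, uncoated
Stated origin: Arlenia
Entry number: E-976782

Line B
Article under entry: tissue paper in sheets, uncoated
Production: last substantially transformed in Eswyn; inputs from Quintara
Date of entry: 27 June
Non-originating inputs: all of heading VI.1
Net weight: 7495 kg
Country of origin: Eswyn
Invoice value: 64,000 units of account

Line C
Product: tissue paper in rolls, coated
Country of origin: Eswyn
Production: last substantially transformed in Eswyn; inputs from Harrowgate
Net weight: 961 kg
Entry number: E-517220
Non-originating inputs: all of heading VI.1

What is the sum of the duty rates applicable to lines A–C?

Line A: printing paper → VI.1; uncoated → VI.1.1; in rolls → VI.1.1.2. Scheduled 4%. No special measure applies. → 4%.
Line B: tissue paper → VI.2; uncoated → VI.2.2; in sheets → VI.2.2.2. Scheduled 19%. Eswyn agreement on VI.2.1: VI.2.2.2 not covered; Eswyn agreement on VI.2.2.2: CTH met → 8% available; preferential 8%. → 8%.
Line C: tissue paper → VI.2; coated → VI.2.1; in rolls → VI.2.1.1. Scheduled 21%. quota on VI.2.1.1 open → in-quota 1%; Eswyn agreement on VI.2.1: not wholly obtained; Eswyn agreement on VI.2.2.2: VI.2.1.1 not covered. → 1%.
Sum: 4% + 8% + 1% = 13%.

13%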